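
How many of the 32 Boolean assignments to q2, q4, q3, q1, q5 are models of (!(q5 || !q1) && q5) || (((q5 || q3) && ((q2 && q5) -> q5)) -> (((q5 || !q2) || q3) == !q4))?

20

Initial set: {((!(q5 || !q1) && q5) || (((q5 || q3) && ((q2 && q5) -> q5)) -> (((q5 || !q2) || q3) == !q4)))}.
((!(q5 || !q1) && q5) || (((q5 || q3) && ((q2 && q5) -> q5)) -> (((q5 || !q2) || q3) == !q4))): β-rule — branch into (!(q5 || !q1) && q5)  //  (((q5 || q3) && ((q2 && q5) -> q5)) -> (((q5 || !q2) || q3) == !q4)).
  branch 1 (add (!(q5 || !q1) && q5)):
    (!(q5 || !q1) && q5): α-rule — add !(q5 || !q1), q5.
    !(q5 || !q1): α-rule — add !q5, !!q1.
    × closes — contains both q5 and !q5.
  branch 2 (add (((q5 || q3) && ((q2 && q5) -> q5)) -> (((q5 || !q2) || q3) == !q4))):
    (((q5 || q3) && ((q2 && q5) -> q5)) -> (((q5 || !q2) || q3) == !q4)): β-rule — branch into !((q5 || q3) && ((q2 && q5) -> q5))  //  (((q5 || !q2) || q3) == !q4).
      branch 2.1 (add !((q5 || q3) && ((q2 && q5) -> q5))):
        !((q5 || q3) && ((q2 && q5) -> q5)): β-rule — branch into !(q5 || q3)  //  !((q2 && q5) -> q5).
          branch 2.1.1 (add !(q5 || q3)):
            !(q5 || q3): α-rule — add !q5, !q3.
            ○ open, literals {q3=false, q5=false}.
          branch 2.1.2 (add !((q2 && q5) -> q5)):
            !((q2 && q5) -> q5): α-rule — add (q2 && q5), !q5.
            (q2 && q5): α-rule — add q2, q5.
            × closes — contains both q5 and !q5.
      branch 2.2 (add (((q5 || !q2) || q3) == !q4)):
        (((q5 || !q2) || q3) == !q4): β-rule — branch into ((q5 || !q2) || q3), !q4  //  !((q5 || !q2) || q3), !!q4.
          branch 2.2.1 (add ((q5 || !q2) || q3), !q4):
            ((q5 || !q2) || q3): β-rule — branch into (q5 || !q2)  //  q3.
              branch 2.2.1.1 (add (q5 || !q2)):
                (q5 || !q2): β-rule — branch into q5  //  !q2.
                  branch 2.2.1.1.1 (add q5):
                    ○ open, literals {q4=false, q5=true}.
                  branch 2.2.1.1.2 (add !q2):
                    ○ open, literals {q2=false, q4=false}.
              branch 2.2.1.2 (add q3):
                ○ open, literals {q3=true, q4=false}.
          branch 2.2.2 (add !((q5 || !q2) || q3), !!q4):
            !((q5 || !q2) || q3): α-rule — add !(q5 || !q2), !q3.
            !(q5 || !q2): α-rule — add !q5, !!q2.
            ○ open, literals {q2=true, q3=false, q4=true, q5=false}.
2 branches closed, 5 open.
Each open branch fixes some atoms; the unmentioned ones are free. Counting distinct full assignments: branch {q3=false, q5=false} (q2, q4, q1) contributes 8 new; branch {q4=false, q5=true} (q2, q3, q1) contributes 8 new; branch {q2=false, q4=false} (q3, q1, q5) contributes 2 new; branch {q3=true, q4=false} (q2, q1, q5) contributes 2 new; branch {q2=true, q3=false, q4=true, q5=false} (q1) contributes 0 new. Total: 20.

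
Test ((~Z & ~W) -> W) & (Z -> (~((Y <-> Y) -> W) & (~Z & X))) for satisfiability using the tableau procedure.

Satisfiable

Initial set: {T (((~Z & ~W) -> W) & (Z -> (~((Y <-> Y) -> W) & (~Z & X))))}.
T (((~Z & ~W) -> W) & (Z -> (~((Y <-> Y) -> W) & (~Z & X)))): α-rule — add T ((~Z & ~W) -> W), T (Z -> (~((Y <-> Y) -> W) & (~Z & X))).
T ((~Z & ~W) -> W): β-rule — branch into F (~Z & ~W)  //  T W.
  branch 1 (add F (~Z & ~W)):
    T (Z -> (~((Y <-> Y) -> W) & (~Z & X))): β-rule — branch into F Z  //  T (~((Y <-> Y) -> W) & (~Z & X)).
      branch 1.1 (add F Z):
        F (~Z & ~W): β-rule — branch into F ~Z  //  F ~W.
          branch 1.1.1 (add F ~Z):
            × closes — contains both Z and ~Z.
          branch 1.1.2 (add F ~W):
            ○ open, literals {W=true, Z=false}.
      branch 1.2 (add T (~((Y <-> Y) -> W) & (~Z & X))):
        T (~((Y <-> Y) -> W) & (~Z & X)): α-rule — add T ~((Y <-> Y) -> W), T (~Z & X).
        T ~((Y <-> Y) -> W): α-rule — add T (Y <-> Y), F W.
        T (~Z & X): α-rule — add T ~Z, T X.
        F (~Z & ~W): β-rule — branch into F ~Z  //  F ~W.
          branch 1.2.1 (add F ~Z):
            × closes — contains both Z and ~Z.
          branch 1.2.2 (add F ~W):
            × closes — contains both W and ~W.
  branch 2 (add T W):
    T (Z -> (~((Y <-> Y) -> W) & (~Z & X))): β-rule — branch into F Z  //  T (~((Y <-> Y) -> W) & (~Z & X)).
      branch 2.1 (add F Z):
        ○ open, literals {W=true, Z=false}.
      branch 2.2 (add T (~((Y <-> Y) -> W) & (~Z & X))):
        T (~((Y <-> Y) -> W) & (~Z & X)): α-rule — add T ~((Y <-> Y) -> W), T (~Z & X).
        T ~((Y <-> Y) -> W): α-rule — add T (Y <-> Y), F W.
        × closes — contains both W and ~W.
4 branches closed, 2 open.
An open branch gives a satisfying assignment: W=true, Z=false.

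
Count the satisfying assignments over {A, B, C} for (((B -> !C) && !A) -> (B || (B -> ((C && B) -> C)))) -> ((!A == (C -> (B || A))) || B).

5

Initial set: {((((B -> !C) && !A) -> (B || (B -> ((C && B) -> C)))) -> ((!A == (C -> (B || A))) || B))}.
((((B -> !C) && !A) -> (B || (B -> ((C && B) -> C)))) -> ((!A == (C -> (B || A))) || B)): β-rule — branch into !(((B -> !C) && !A) -> (B || (B -> ((C && B) -> C))))  //  ((!A == (C -> (B || A))) || B).
  branch 1 (add !(((B -> !C) && !A) -> (B || (B -> ((C && B) -> C))))):
    !(((B -> !C) && !A) -> (B || (B -> ((C && B) -> C)))): α-rule — add ((B -> !C) && !A), !(B || (B -> ((C && B) -> C))).
    ((B -> !C) && !A): α-rule — add (B -> !C), !A.
    !(B || (B -> ((C && B) -> C))): α-rule — add !B, !(B -> ((C && B) -> C)).
    !(B -> ((C && B) -> C)): α-rule — add B, !((C && B) -> C).
    × closes — contains both B and !B.
  branch 2 (add ((!A == (C -> (B || A))) || B)):
    ((!A == (C -> (B || A))) || B): β-rule — branch into (!A == (C -> (B || A)))  //  B.
      branch 2.1 (add (!A == (C -> (B || A)))):
        (!A == (C -> (B || A))): β-rule — branch into !A, (C -> (B || A))  //  !!A, !(C -> (B || A)).
          branch 2.1.1 (add !A, (C -> (B || A))):
            (C -> (B || A)): β-rule — branch into !C  //  (B || A).
              branch 2.1.1.1 (add !C):
                ○ open, literals {A=false, C=false}.
              branch 2.1.1.2 (add (B || A)):
                (B || A): β-rule — branch into B  //  A.
                  branch 2.1.1.2.1 (add B):
                    ○ open, literals {A=false, B=true}.
                  branch 2.1.1.2.2 (add A):
                    × closes — contains both A and !A.
          branch 2.1.2 (add !!A, !(C -> (B || A))):
            !(C -> (B || A)): α-rule — add C, !(B || A).
            !(B || A): α-rule — add !B, !A.
            × closes — contains both A and !A.
      branch 2.2 (add B):
        ○ open, literals {B=true}.
3 branches closed, 3 open.
Each open branch fixes some atoms; the unmentioned ones are free. Counting distinct full assignments: branch {A=false, C=false} (B) contributes 2 new; branch {A=false, B=true} (C) contributes 1 new; branch {B=true} (A, C) contributes 2 new. Total: 5.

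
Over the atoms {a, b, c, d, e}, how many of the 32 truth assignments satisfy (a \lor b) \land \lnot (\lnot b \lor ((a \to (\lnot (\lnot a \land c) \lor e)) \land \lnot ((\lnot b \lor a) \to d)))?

Initial set: {((a \lor b) \land \lnot (\lnot b \lor ((a \to (\lnot (\lnot a \land c) \lor e)) \land \lnot ((\lnot b \lor a) \to d))))}.
((a \lor b) \land \lnot (\lnot b \lor ((a \to (\lnot (\lnot a \land c) \lor e)) \land \lnot ((\lnot b \lor a) \to d)))): α-rule — add (a \lor b), \lnot (\lnot b \lor ((a \to (\lnot (\lnot a \land c) \lor e)) \land \lnot ((\lnot b \lor a) \to d))).
\lnot (\lnot b \lor ((a \to (\lnot (\lnot a \land c) \lor e)) \land \lnot ((\lnot b \lor a) \to d))): α-rule — add \lnot \lnot b, \lnot ((a \to (\lnot (\lnot a \land c) \lor e)) \land \lnot ((\lnot b \lor a) \to d)).
(a \lor b): β-rule — branch into a  //  b.
  branch 1 (add a):
    \lnot ((a \to (\lnot (\lnot a \land c) \lor e)) \land \lnot ((\lnot b \lor a) \to d)): β-rule — branch into \lnot (a \to (\lnot (\lnot a \land c) \lor e))  //  \lnot \lnot ((\lnot b \lor a) \to d).
      branch 1.1 (add \lnot (a \to (\lnot (\lnot a \land c) \lor e))):
        \lnot (a \to (\lnot (\lnot a \land c) \lor e)): α-rule — add a, \lnot (\lnot (\lnot a \land c) \lor e).
        \lnot (\lnot (\lnot a \land c) \lor e): α-rule — add \lnot \lnot (\lnot a \land c), \lnot e.
        \lnot \lnot (\lnot a \land c): α-rule — add \lnot a, c.
        × closes — contains both a and \lnot a.
      branch 1.2 (add \lnot \lnot ((\lnot b \lor a) \to d)):
        \lnot \lnot ((\lnot b \lor a) \to d): β-rule — branch into \lnot (\lnot b \lor a)  //  d.
          branch 1.2.1 (add \lnot (\lnot b \lor a)):
            \lnot (\lnot b \lor a): α-rule — add \lnot \lnot b, \lnot a.
            × closes — contains both a and \lnot a.
          branch 1.2.2 (add d):
            ○ open, literals {a=true, b=true, d=true}.
  branch 2 (add b):
    \lnot ((a \to (\lnot (\lnot a \land c) \lor e)) \land \lnot ((\lnot b \lor a) \to d)): β-rule — branch into \lnot (a \to (\lnot (\lnot a \land c) \lor e))  //  \lnot \lnot ((\lnot b \lor a) \to d).
      branch 2.1 (add \lnot (a \to (\lnot (\lnot a \land c) \lor e))):
        \lnot (a \to (\lnot (\lnot a \land c) \lor e)): α-rule — add a, \lnot (\lnot (\lnot a \land c) \lor e).
        \lnot (\lnot (\lnot a \land c) \lor e): α-rule — add \lnot \lnot (\lnot a \land c), \lnot e.
        \lnot \lnot (\lnot a \land c): α-rule — add \lnot a, c.
        × closes — contains both a and \lnot a.
      branch 2.2 (add \lnot \lnot ((\lnot b \lor a) \to d)):
        \lnot \lnot ((\lnot b \lor a) \to d): β-rule — branch into \lnot (\lnot b \lor a)  //  d.
          branch 2.2.1 (add \lnot (\lnot b \lor a)):
            \lnot (\lnot b \lor a): α-rule — add \lnot \lnot b, \lnot a.
            ○ open, literals {a=false, b=true}.
          branch 2.2.2 (add d):
            ○ open, literals {b=true, d=true}.
3 branches closed, 3 open.
Each open branch fixes some atoms; the unmentioned ones are free. Counting distinct full assignments: branch {a=true, b=true, d=true} (c, e) contributes 4 new; branch {a=false, b=true} (c, d, e) contributes 8 new; branch {b=true, d=true} (a, c, e) contributes 0 new. Total: 12.

12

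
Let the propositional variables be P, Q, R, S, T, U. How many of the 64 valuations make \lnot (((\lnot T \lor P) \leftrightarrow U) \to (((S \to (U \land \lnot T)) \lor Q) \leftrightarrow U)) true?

Initial set: {T \lnot (((\lnot T \lor P) \leftrightarrow U) \to (((S \to (U \land \lnot T)) \lor Q) \leftrightarrow U))}.
T \lnot (((\lnot T \lor P) \leftrightarrow U) \to (((S \to (U \land \lnot T)) \lor Q) \leftrightarrow U)): α-rule — add T ((\lnot T \lor P) \leftrightarrow U), F (((S \to (U \land \lnot T)) \lor Q) \leftrightarrow U).
T ((\lnot T \lor P) \leftrightarrow U): β-rule — branch into T (\lnot T \lor P), T U  //  F (\lnot T \lor P), F U.
  branch 1 (add T (\lnot T \lor P), T U):
    F (((S \to (U \land \lnot T)) \lor Q) \leftrightarrow U): β-rule — branch into T ((S \to (U \land \lnot T)) \lor Q), F U  //  F ((S \to (U \land \lnot T)) \lor Q), T U.
      branch 1.1 (add T ((S \to (U \land \lnot T)) \lor Q), F U):
        × closes — contains both U and \lnot U.
      branch 1.2 (add F ((S \to (U \land \lnot T)) \lor Q), T U):
        F ((S \to (U \land \lnot T)) \lor Q): α-rule — add F (S \to (U \land \lnot T)), F Q.
        F (S \to (U \land \lnot T)): α-rule — add T S, F (U \land \lnot T).
        T (\lnot T \lor P): β-rule — branch into T \lnot T  //  T P.
          branch 1.2.1 (add T \lnot T):
            F (U \land \lnot T): β-rule — branch into F U  //  F \lnot T.
              branch 1.2.1.1 (add F U):
                × closes — contains both U and \lnot U.
              branch 1.2.1.2 (add F \lnot T):
                × closes — contains both T and \lnot T.
          branch 1.2.2 (add T P):
            F (U \land \lnot T): β-rule — branch into F U  //  F \lnot T.
              branch 1.2.2.1 (add F U):
                × closes — contains both U and \lnot U.
              branch 1.2.2.2 (add F \lnot T):
                ○ open, literals {P=1, Q=0, S=1, T=1, U=1}.
  branch 2 (add F (\lnot T \lor P), F U):
    F (\lnot T \lor P): α-rule — add F \lnot T, F P.
    F (((S \to (U \land \lnot T)) \lor Q) \leftrightarrow U): β-rule — branch into T ((S \to (U \land \lnot T)) \lor Q), F U  //  F ((S \to (U \land \lnot T)) \lor Q), T U.
      branch 2.1 (add T ((S \to (U \land \lnot T)) \lor Q), F U):
        T ((S \to (U \land \lnot T)) \lor Q): β-rule — branch into T (S \to (U \land \lnot T))  //  T Q.
          branch 2.1.1 (add T (S \to (U \land \lnot T))):
            T (S \to (U \land \lnot T)): β-rule — branch into F S  //  T (U \land \lnot T).
              branch 2.1.1.1 (add F S):
                ○ open, literals {P=0, S=0, T=1, U=0}.
              branch 2.1.1.2 (add T (U \land \lnot T)):
                T (U \land \lnot T): α-rule — add T U, T \lnot T.
                × closes — contains both U and \lnot U.
          branch 2.1.2 (add T Q):
            ○ open, literals {P=0, Q=1, T=1, U=0}.
      branch 2.2 (add F ((S \to (U \land \lnot T)) \lor Q), T U):
        × closes — contains both U and \lnot U.
6 branches closed, 3 open.
Each open branch fixes some atoms; the unmentioned ones are free. Counting distinct full assignments: branch {P=1, Q=0, S=1, T=1, U=1} (R) contributes 2 new; branch {P=0, S=0, T=1, U=0} (Q, R) contributes 4 new; branch {P=0, Q=1, T=1, U=0} (R, S) contributes 2 new. Total: 8.

8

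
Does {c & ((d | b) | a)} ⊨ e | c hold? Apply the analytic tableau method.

Initial set: {(c & ((d | b) | a)); ~(e | c)}.
(c & ((d | b) | a)): α-rule — add c, ((d | b) | a).
~(e | c): α-rule — add ~e, ~c.
× closes — contains both c and ~c.
All 1 branch closes.
Every branch closed, so the premises entail the conclusion.

Yes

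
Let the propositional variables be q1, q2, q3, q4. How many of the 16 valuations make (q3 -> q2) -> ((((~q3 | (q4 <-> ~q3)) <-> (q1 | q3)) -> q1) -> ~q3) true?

13

Initial set: {T ((q3 -> q2) -> ((((~q3 | (q4 <-> ~q3)) <-> (q1 | q3)) -> q1) -> ~q3))}.
T ((q3 -> q2) -> ((((~q3 | (q4 <-> ~q3)) <-> (q1 | q3)) -> q1) -> ~q3)): β-rule — branch into F (q3 -> q2)  //  T ((((~q3 | (q4 <-> ~q3)) <-> (q1 | q3)) -> q1) -> ~q3).
  branch 1 (add F (q3 -> q2)):
    F (q3 -> q2): α-rule — add T q3, F q2.
    ○ open, literals {q2=false, q3=true}.
  branch 2 (add T ((((~q3 | (q4 <-> ~q3)) <-> (q1 | q3)) -> q1) -> ~q3)):
    T ((((~q3 | (q4 <-> ~q3)) <-> (q1 | q3)) -> q1) -> ~q3): β-rule — branch into F (((~q3 | (q4 <-> ~q3)) <-> (q1 | q3)) -> q1)  //  T ~q3.
      branch 2.1 (add F (((~q3 | (q4 <-> ~q3)) <-> (q1 | q3)) -> q1)):
        F (((~q3 | (q4 <-> ~q3)) <-> (q1 | q3)) -> q1): α-rule — add T ((~q3 | (q4 <-> ~q3)) <-> (q1 | q3)), F q1.
        T ((~q3 | (q4 <-> ~q3)) <-> (q1 | q3)): β-rule — branch into T (~q3 | (q4 <-> ~q3)), T (q1 | q3)  //  F (~q3 | (q4 <-> ~q3)), F (q1 | q3).
          branch 2.1.1 (add T (~q3 | (q4 <-> ~q3)), T (q1 | q3)):
            T (~q3 | (q4 <-> ~q3)): β-rule — branch into T ~q3  //  T (q4 <-> ~q3).
              branch 2.1.1.1 (add T ~q3):
                T (q1 | q3): β-rule — branch into T q1  //  T q3.
                  branch 2.1.1.1.1 (add T q1):
                    × closes — contains both q1 and ~q1.
                  branch 2.1.1.1.2 (add T q3):
                    × closes — contains both q3 and ~q3.
              branch 2.1.1.2 (add T (q4 <-> ~q3)):
                T (q1 | q3): β-rule — branch into T q1  //  T q3.
                  branch 2.1.1.2.1 (add T q1):
                    × closes — contains both q1 and ~q1.
                  branch 2.1.1.2.2 (add T q3):
                    T (q4 <-> ~q3): β-rule — branch into T q4, T ~q3  //  F q4, F ~q3.
                      branch 2.1.1.2.2.1 (add T q4, T ~q3):
                        × closes — contains both q3 and ~q3.
                      branch 2.1.1.2.2.2 (add F q4, F ~q3):
                        ○ open, literals {q1=false, q3=true, q4=false}.
          branch 2.1.2 (add F (~q3 | (q4 <-> ~q3)), F (q1 | q3)):
            F (~q3 | (q4 <-> ~q3)): α-rule — add F ~q3, F (q4 <-> ~q3).
            F (q1 | q3): α-rule — add F q1, F q3.
            × closes — contains both q3 and ~q3.
      branch 2.2 (add T ~q3):
        ○ open, literals {q3=false}.
5 branches closed, 3 open.
Each open branch fixes some atoms; the unmentioned ones are free. Counting distinct full assignments: branch {q2=false, q3=true} (q1, q4) contributes 4 new; branch {q1=false, q3=true, q4=false} (q2) contributes 1 new; branch {q3=false} (q1, q2, q4) contributes 8 new. Total: 13.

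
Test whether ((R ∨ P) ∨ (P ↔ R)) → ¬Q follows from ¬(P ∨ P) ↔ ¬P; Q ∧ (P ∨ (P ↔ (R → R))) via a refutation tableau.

No

Initial set: {(¬(P ∨ P) ↔ ¬P); (Q ∧ (P ∨ (P ↔ (R → R)))); ¬(((R ∨ P) ∨ (P ↔ R)) → ¬Q)}.
(Q ∧ (P ∨ (P ↔ (R → R)))): α-rule — add Q, (P ∨ (P ↔ (R → R))).
¬(((R ∨ P) ∨ (P ↔ R)) → ¬Q): α-rule — add ((R ∨ P) ∨ (P ↔ R)), ¬¬Q.
(¬(P ∨ P) ↔ ¬P): β-rule — branch into ¬(P ∨ P), ¬P  //  ¬¬(P ∨ P), ¬¬P.
  branch 1 (add ¬(P ∨ P), ¬P):
    ¬(P ∨ P): α-rule — add ¬P, ¬P.
    (P ∨ (P ↔ (R → R))): β-rule — branch into P  //  (P ↔ (R → R)).
      branch 1.1 (add P):
        × closes — contains both P and ¬P.
      branch 1.2 (add (P ↔ (R → R))):
        ((R ∨ P) ∨ (P ↔ R)): β-rule — branch into (R ∨ P)  //  (P ↔ R).
          branch 1.2.1 (add (R ∨ P)):
            (P ↔ (R → R)): β-rule — branch into P, (R → R)  //  ¬P, ¬(R → R).
              branch 1.2.1.1 (add P, (R → R)):
                × closes — contains both P and ¬P.
              branch 1.2.1.2 (add ¬P, ¬(R → R)):
                ¬(R → R): α-rule — add R, ¬R.
                × closes — contains both R and ¬R.
          branch 1.2.2 (add (P ↔ R)):
            (P ↔ (R → R)): β-rule — branch into P, (R → R)  //  ¬P, ¬(R → R).
              branch 1.2.2.1 (add P, (R → R)):
                × closes — contains both P and ¬P.
              branch 1.2.2.2 (add ¬P, ¬(R → R)):
                ¬(R → R): α-rule — add R, ¬R.
                × closes — contains both R and ¬R.
  branch 2 (add ¬¬(P ∨ P), ¬¬P):
    (P ∨ (P ↔ (R → R))): β-rule — branch into P  //  (P ↔ (R → R)).
      branch 2.1 (add P):
        ((R ∨ P) ∨ (P ↔ R)): β-rule — branch into (R ∨ P)  //  (P ↔ R).
          branch 2.1.1 (add (R ∨ P)):
            ¬¬(P ∨ P): β-rule — branch into P  //  P.
              branch 2.1.1.1 (add P):
                (R ∨ P): β-rule — branch into R  //  P.
                  branch 2.1.1.1.1 (add R):
                    ○ open, literals {P=1, Q=1, R=1}.
                  branch 2.1.1.1.2 (add P):
                    ○ open, literals {P=1, Q=1}.
              branch 2.1.1.2 (add P):
                (R ∨ P): β-rule — branch into R  //  P.
                  branch 2.1.1.2.1 (add R):
                    ○ open, literals {P=1, Q=1, R=1}.
                  branch 2.1.1.2.2 (add P):
                    ○ open, literals {P=1, Q=1}.
          branch 2.1.2 (add (P ↔ R)):
            ¬¬(P ∨ P): β-rule — branch into P  //  P.
              branch 2.1.2.1 (add P):
                (P ↔ R): β-rule — branch into P, R  //  ¬P, ¬R.
                  branch 2.1.2.1.1 (add P, R):
                    ○ open, literals {P=1, Q=1, R=1}.
                  branch 2.1.2.1.2 (add ¬P, ¬R):
                    × closes — contains both P and ¬P.
              branch 2.1.2.2 (add P):
                (P ↔ R): β-rule — branch into P, R  //  ¬P, ¬R.
                  branch 2.1.2.2.1 (add P, R):
                    ○ open, literals {P=1, Q=1, R=1}.
                  branch 2.1.2.2.2 (add ¬P, ¬R):
                    × closes — contains both P and ¬P.
      branch 2.2 (add (P ↔ (R → R))):
        ((R ∨ P) ∨ (P ↔ R)): β-rule — branch into (R ∨ P)  //  (P ↔ R).
          branch 2.2.1 (add (R ∨ P)):
            ¬¬(P ∨ P): β-rule — branch into P  //  P.
              branch 2.2.1.1 (add P):
                (P ↔ (R → R)): β-rule — branch into P, (R → R)  //  ¬P, ¬(R → R).
                  branch 2.2.1.1.1 (add P, (R → R)):
                    (R ∨ P): β-rule — branch into R  //  P.
                      branch 2.2.1.1.1.1 (add R):
                        (R → R): β-rule — branch into ¬R  //  R.
                          branch 2.2.1.1.1.1.1 (add ¬R):
                            × closes — contains both R and ¬R.
                          branch 2.2.1.1.1.1.2 (add R):
                            ○ open, literals {P=1, Q=1, R=1}.
                      branch 2.2.1.1.1.2 (add P):
                        (R → R): β-rule — branch into ¬R  //  R.
                          branch 2.2.1.1.1.2.1 (add ¬R):
                            ○ open, literals {P=1, Q=1, R=0}.
                          branch 2.2.1.1.1.2.2 (add R):
                            ○ open, literals {P=1, Q=1, R=1}.
                  branch 2.2.1.1.2 (add ¬P, ¬(R → R)):
                    × closes — contains both P and ¬P.
              branch 2.2.1.2 (add P):
                (P ↔ (R → R)): β-rule — branch into P, (R → R)  //  ¬P, ¬(R → R).
                  branch 2.2.1.2.1 (add P, (R → R)):
                    (R ∨ P): β-rule — branch into R  //  P.
                      branch 2.2.1.2.1.1 (add R):
                        (R → R): β-rule — branch into ¬R  //  R.
                          branch 2.2.1.2.1.1.1 (add ¬R):
                            × closes — contains both R and ¬R.
                          branch 2.2.1.2.1.1.2 (add R):
                            ○ open, literals {P=1, Q=1, R=1}.
                      branch 2.2.1.2.1.2 (add P):
                        (R → R): β-rule — branch into ¬R  //  R.
                          branch 2.2.1.2.1.2.1 (add ¬R):
                            ○ open, literals {P=1, Q=1, R=0}.
                          branch 2.2.1.2.1.2.2 (add R):
                            ○ open, literals {P=1, Q=1, R=1}.
                  branch 2.2.1.2.2 (add ¬P, ¬(R → R)):
                    × closes — contains both P and ¬P.
          branch 2.2.2 (add (P ↔ R)):
            ¬¬(P ∨ P): β-rule — branch into P  //  P.
              branch 2.2.2.1 (add P):
                (P ↔ (R → R)): β-rule — branch into P, (R → R)  //  ¬P, ¬(R → R).
                  branch 2.2.2.1.1 (add P, (R → R)):
                    (P ↔ R): β-rule — branch into P, R  //  ¬P, ¬R.
                      branch 2.2.2.1.1.1 (add P, R):
                        (R → R): β-rule — branch into ¬R  //  R.
                          branch 2.2.2.1.1.1.1 (add ¬R):
                            × closes — contains both R and ¬R.
                          branch 2.2.2.1.1.1.2 (add R):
                            ○ open, literals {P=1, Q=1, R=1}.
                      branch 2.2.2.1.1.2 (add ¬P, ¬R):
                        × closes — contains both P and ¬P.
                  branch 2.2.2.1.2 (add ¬P, ¬(R → R)):
                    × closes — contains both P and ¬P.
              branch 2.2.2.2 (add P):
                (P ↔ (R → R)): β-rule — branch into P, (R → R)  //  ¬P, ¬(R → R).
                  branch 2.2.2.2.1 (add P, (R → R)):
                    (P ↔ R): β-rule — branch into P, R  //  ¬P, ¬R.
                      branch 2.2.2.2.1.1 (add P, R):
                        (R → R): β-rule — branch into ¬R  //  R.
                          branch 2.2.2.2.1.1.1 (add ¬R):
                            × closes — contains both R and ¬R.
                          branch 2.2.2.2.1.1.2 (add R):
                            ○ open, literals {P=1, Q=1, R=1}.
                      branch 2.2.2.2.1.2 (add ¬P, ¬R):
                        × closes — contains both P and ¬P.
                  branch 2.2.2.2.2 (add ¬P, ¬(R → R)):
                    × closes — contains both P and ¬P.
17 branches closed, 14 open.
An open branch gives a countermodel: P=1, Q=1, R=1 (unmentioned atoms arbitrary); the premises hold there but the conclusion fails.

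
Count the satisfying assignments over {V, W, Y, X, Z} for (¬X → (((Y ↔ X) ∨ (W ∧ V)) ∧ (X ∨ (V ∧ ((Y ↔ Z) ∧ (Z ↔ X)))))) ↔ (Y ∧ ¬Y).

14

Initial set: {T ((¬X → (((Y ↔ X) ∨ (W ∧ V)) ∧ (X ∨ (V ∧ ((Y ↔ Z) ∧ (Z ↔ X)))))) ↔ (Y ∧ ¬Y))}.
T ((¬X → (((Y ↔ X) ∨ (W ∧ V)) ∧ (X ∨ (V ∧ ((Y ↔ Z) ∧ (Z ↔ X)))))) ↔ (Y ∧ ¬Y)): β-rule — branch into T (¬X → (((Y ↔ X) ∨ (W ∧ V)) ∧ (X ∨ (V ∧ ((Y ↔ Z) ∧ (Z ↔ X)))))), T (Y ∧ ¬Y)  //  F (¬X → (((Y ↔ X) ∨ (W ∧ V)) ∧ (X ∨ (V ∧ ((Y ↔ Z) ∧ (Z ↔ X)))))), F (Y ∧ ¬Y).
  branch 1 (add T (¬X → (((Y ↔ X) ∨ (W ∧ V)) ∧ (X ∨ (V ∧ ((Y ↔ Z) ∧ (Z ↔ X)))))), T (Y ∧ ¬Y)):
    T (Y ∧ ¬Y): α-rule — add T Y, T ¬Y.
    × closes — contains both Y and ¬Y.
  branch 2 (add F (¬X → (((Y ↔ X) ∨ (W ∧ V)) ∧ (X ∨ (V ∧ ((Y ↔ Z) ∧ (Z ↔ X)))))), F (Y ∧ ¬Y)):
    F (¬X → (((Y ↔ X) ∨ (W ∧ V)) ∧ (X ∨ (V ∧ ((Y ↔ Z) ∧ (Z ↔ X)))))): α-rule — add T ¬X, F (((Y ↔ X) ∨ (W ∧ V)) ∧ (X ∨ (V ∧ ((Y ↔ Z) ∧ (Z ↔ X))))).
    F (Y ∧ ¬Y): β-rule — branch into F Y  //  F ¬Y.
      branch 2.1 (add F Y):
        F (((Y ↔ X) ∨ (W ∧ V)) ∧ (X ∨ (V ∧ ((Y ↔ Z) ∧ (Z ↔ X))))): β-rule — branch into F ((Y ↔ X) ∨ (W ∧ V))  //  F (X ∨ (V ∧ ((Y ↔ Z) ∧ (Z ↔ X)))).
          branch 2.1.1 (add F ((Y ↔ X) ∨ (W ∧ V))):
            F ((Y ↔ X) ∨ (W ∧ V)): α-rule — add F (Y ↔ X), F (W ∧ V).
            F (Y ↔ X): β-rule — branch into T Y, F X  //  F Y, T X.
              branch 2.1.1.1 (add T Y, F X):
                × closes — contains both Y and ¬Y.
              branch 2.1.1.2 (add F Y, T X):
                × closes — contains both X and ¬X.
          branch 2.1.2 (add F (X ∨ (V ∧ ((Y ↔ Z) ∧ (Z ↔ X))))):
            F (X ∨ (V ∧ ((Y ↔ Z) ∧ (Z ↔ X)))): α-rule — add F X, F (V ∧ ((Y ↔ Z) ∧ (Z ↔ X))).
            F (V ∧ ((Y ↔ Z) ∧ (Z ↔ X))): β-rule — branch into F V  //  F ((Y ↔ Z) ∧ (Z ↔ X)).
              branch 2.1.2.1 (add F V):
                ○ open, literals {V=F, X=F, Y=F}.
              branch 2.1.2.2 (add F ((Y ↔ Z) ∧ (Z ↔ X))):
                F ((Y ↔ Z) ∧ (Z ↔ X)): β-rule — branch into F (Y ↔ Z)  //  F (Z ↔ X).
                  branch 2.1.2.2.1 (add F (Y ↔ Z)):
                    F (Y ↔ Z): β-rule — branch into T Y, F Z  //  F Y, T Z.
                      branch 2.1.2.2.1.1 (add T Y, F Z):
                        × closes — contains both Y and ¬Y.
                      branch 2.1.2.2.1.2 (add F Y, T Z):
                        ○ open, literals {X=F, Y=F, Z=T}.
                  branch 2.1.2.2.2 (add F (Z ↔ X)):
                    F (Z ↔ X): β-rule — branch into T Z, F X  //  F Z, T X.
                      branch 2.1.2.2.2.1 (add T Z, F X):
                        ○ open, literals {X=F, Y=F, Z=T}.
                      branch 2.1.2.2.2.2 (add F Z, T X):
                        × closes — contains both X and ¬X.
      branch 2.2 (add F ¬Y):
        F (((Y ↔ X) ∨ (W ∧ V)) ∧ (X ∨ (V ∧ ((Y ↔ Z) ∧ (Z ↔ X))))): β-rule — branch into F ((Y ↔ X) ∨ (W ∧ V))  //  F (X ∨ (V ∧ ((Y ↔ Z) ∧ (Z ↔ X)))).
          branch 2.2.1 (add F ((Y ↔ X) ∨ (W ∧ V))):
            F ((Y ↔ X) ∨ (W ∧ V)): α-rule — add F (Y ↔ X), F (W ∧ V).
            F (Y ↔ X): β-rule — branch into T Y, F X  //  F Y, T X.
              branch 2.2.1.1 (add T Y, F X):
                F (W ∧ V): β-rule — branch into F W  //  F V.
                  branch 2.2.1.1.1 (add F W):
                    ○ open, literals {W=F, X=F, Y=T}.
                  branch 2.2.1.1.2 (add F V):
                    ○ open, literals {V=F, X=F, Y=T}.
              branch 2.2.1.2 (add F Y, T X):
                × closes — contains both Y and ¬Y.
          branch 2.2.2 (add F (X ∨ (V ∧ ((Y ↔ Z) ∧ (Z ↔ X))))):
            F (X ∨ (V ∧ ((Y ↔ Z) ∧ (Z ↔ X)))): α-rule — add F X, F (V ∧ ((Y ↔ Z) ∧ (Z ↔ X))).
            F (V ∧ ((Y ↔ Z) ∧ (Z ↔ X))): β-rule — branch into F V  //  F ((Y ↔ Z) ∧ (Z ↔ X)).
              branch 2.2.2.1 (add F V):
                ○ open, literals {V=F, X=F, Y=T}.
              branch 2.2.2.2 (add F ((Y ↔ Z) ∧ (Z ↔ X))):
                F ((Y ↔ Z) ∧ (Z ↔ X)): β-rule — branch into F (Y ↔ Z)  //  F (Z ↔ X).
                  branch 2.2.2.2.1 (add F (Y ↔ Z)):
                    F (Y ↔ Z): β-rule — branch into T Y, F Z  //  F Y, T Z.
                      branch 2.2.2.2.1.1 (add T Y, F Z):
                        ○ open, literals {X=F, Y=T, Z=F}.
                      branch 2.2.2.2.1.2 (add F Y, T Z):
                        × closes — contains both Y and ¬Y.
                  branch 2.2.2.2.2 (add F (Z ↔ X)):
                    F (Z ↔ X): β-rule — branch into T Z, F X  //  F Z, T X.
                      branch 2.2.2.2.2.1 (add T Z, F X):
                        ○ open, literals {X=F, Y=T, Z=T}.
                      branch 2.2.2.2.2.2 (add F Z, T X):
                        × closes — contains both X and ¬X.
8 branches closed, 8 open.
Each open branch fixes some atoms; the unmentioned ones are free. Counting distinct full assignments: branch {V=F, X=F, Y=F} (W, Z) contributes 4 new; branch {X=F, Y=F, Z=T} (V, W) contributes 2 new; branch {X=F, Y=F, Z=T} (V, W) contributes 0 new; branch {W=F, X=F, Y=T} (V, Z) contributes 4 new; branch {V=F, X=F, Y=T} (W, Z) contributes 2 new; branch {V=F, X=F, Y=T} (W, Z) contributes 0 new; branch {X=F, Y=T, Z=F} (V, W) contributes 1 new; branch {X=F, Y=T, Z=T} (V, W) contributes 1 new. Total: 14.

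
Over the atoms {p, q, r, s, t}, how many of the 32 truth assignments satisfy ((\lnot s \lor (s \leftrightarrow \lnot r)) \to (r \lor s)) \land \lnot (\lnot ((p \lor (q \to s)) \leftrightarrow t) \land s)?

Initial set: {T (((\lnot s \lor (s \leftrightarrow \lnot r)) \to (r \lor s)) \land \lnot (\lnot ((p \lor (q \to s)) \leftrightarrow t) \land s))}.
T (((\lnot s \lor (s \leftrightarrow \lnot r)) \to (r \lor s)) \land \lnot (\lnot ((p \lor (q \to s)) \leftrightarrow t) \land s)): α-rule — add T ((\lnot s \lor (s \leftrightarrow \lnot r)) \to (r \lor s)), T \lnot (\lnot ((p \lor (q \to s)) \leftrightarrow t) \land s).
T ((\lnot s \lor (s \leftrightarrow \lnot r)) \to (r \lor s)): β-rule — branch into F (\lnot s \lor (s \leftrightarrow \lnot r))  //  T (r \lor s).
  branch 1 (add F (\lnot s \lor (s \leftrightarrow \lnot r))):
    F (\lnot s \lor (s \leftrightarrow \lnot r)): α-rule — add F \lnot s, F (s \leftrightarrow \lnot r).
    T \lnot (\lnot ((p \lor (q \to s)) \leftrightarrow t) \land s): β-rule — branch into F \lnot ((p \lor (q \to s)) \leftrightarrow t)  //  F s.
      branch 1.1 (add F \lnot ((p \lor (q \to s)) \leftrightarrow t)):
        F (s \leftrightarrow \lnot r): β-rule — branch into T s, F \lnot r  //  F s, T \lnot r.
          branch 1.1.1 (add T s, F \lnot r):
            F \lnot ((p \lor (q \to s)) \leftrightarrow t): β-rule — branch into T (p \lor (q \to s)), T t  //  F (p \lor (q \to s)), F t.
              branch 1.1.1.1 (add T (p \lor (q \to s)), T t):
                T (p \lor (q \to s)): β-rule — branch into T p  //  T (q \to s).
                  branch 1.1.1.1.1 (add T p):
                    ○ open, literals {p=T, r=T, s=T, t=T}.
                  branch 1.1.1.1.2 (add T (q \to s)):
                    T (q \to s): β-rule — branch into F q  //  T s.
                      branch 1.1.1.1.2.1 (add F q):
                        ○ open, literals {q=F, r=T, s=T, t=T}.
                      branch 1.1.1.1.2.2 (add T s):
                        ○ open, literals {r=T, s=T, t=T}.
              branch 1.1.1.2 (add F (p \lor (q \to s)), F t):
                F (p \lor (q \to s)): α-rule — add F p, F (q \to s).
                F (q \to s): α-rule — add T q, F s.
                × closes — contains both s and \lnot s.
          branch 1.1.2 (add F s, T \lnot r):
            × closes — contains both s and \lnot s.
      branch 1.2 (add F s):
        × closes — contains both s and \lnot s.
  branch 2 (add T (r \lor s)):
    T \lnot (\lnot ((p \lor (q \to s)) \leftrightarrow t) \land s): β-rule — branch into F \lnot ((p \lor (q \to s)) \leftrightarrow t)  //  F s.
      branch 2.1 (add F \lnot ((p \lor (q \to s)) \leftrightarrow t)):
        T (r \lor s): β-rule — branch into T r  //  T s.
          branch 2.1.1 (add T r):
            F \lnot ((p \lor (q \to s)) \leftrightarrow t): β-rule — branch into T (p \lor (q \to s)), T t  //  F (p \lor (q \to s)), F t.
              branch 2.1.1.1 (add T (p \lor (q \to s)), T t):
                T (p \lor (q \to s)): β-rule — branch into T p  //  T (q \to s).
                  branch 2.1.1.1.1 (add T p):
                    ○ open, literals {p=T, r=T, t=T}.
                  branch 2.1.1.1.2 (add T (q \to s)):
                    T (q \to s): β-rule — branch into F q  //  T s.
                      branch 2.1.1.1.2.1 (add F q):
                        ○ open, literals {q=F, r=T, t=T}.
                      branch 2.1.1.1.2.2 (add T s):
                        ○ open, literals {r=T, s=T, t=T}.
              branch 2.1.1.2 (add F (p \lor (q \to s)), F t):
                F (p \lor (q \to s)): α-rule — add F p, F (q \to s).
                F (q \to s): α-rule — add T q, F s.
                ○ open, literals {p=F, q=T, r=T, s=F, t=F}.
          branch 2.1.2 (add T s):
            F \lnot ((p \lor (q \to s)) \leftrightarrow t): β-rule — branch into T (p \lor (q \to s)), T t  //  F (p \lor (q \to s)), F t.
              branch 2.1.2.1 (add T (p \lor (q \to s)), T t):
                T (p \lor (q \to s)): β-rule — branch into T p  //  T (q \to s).
                  branch 2.1.2.1.1 (add T p):
                    ○ open, literals {p=T, s=T, t=T}.
                  branch 2.1.2.1.2 (add T (q \to s)):
                    T (q \to s): β-rule — branch into F q  //  T s.
                      branch 2.1.2.1.2.1 (add F q):
                        ○ open, literals {q=F, s=T, t=T}.
                      branch 2.1.2.1.2.2 (add T s):
                        ○ open, literals {s=T, t=T}.
              branch 2.1.2.2 (add F (p \lor (q \to s)), F t):
                F (p \lor (q \to s)): α-rule — add F p, F (q \to s).
                F (q \to s): α-rule — add T q, F s.
                × closes — contains both s and \lnot s.
      branch 2.2 (add F s):
        T (r \lor s): β-rule — branch into T r  //  T s.
          branch 2.2.1 (add T r):
            ○ open, literals {r=T, s=F}.
          branch 2.2.2 (add T s):
            × closes — contains both s and \lnot s.
5 branches closed, 11 open.
Each open branch fixes some atoms; the unmentioned ones are free. Counting distinct full assignments: branch {p=T, r=T, s=T, t=T} (q) contributes 2 new; branch {q=F, r=T, s=T, t=T} (p) contributes 1 new; branch {r=T, s=T, t=T} (p, q) contributes 1 new; branch {p=T, r=T, t=T} (q, s) contributes 2 new; branch {q=F, r=T, t=T} (p, s) contributes 1 new; branch {r=T, s=T, t=T} (p, q) contributes 0 new; branch {p=F, q=T, r=T, s=F, t=F} (none free) contributes 1 new; branch {p=T, s=T, t=T} (q, r) contributes 2 new; branch {q=F, s=T, t=T} (p, r) contributes 1 new; branch {s=T, t=T} (p, q, r) contributes 1 new; branch {r=T, s=F} (p, q, t) contributes 4 new. Total: 16.

16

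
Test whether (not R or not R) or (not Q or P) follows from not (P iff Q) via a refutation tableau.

No

Initial set: {not (P iff Q); not ((not R or not R) or (not Q or P))}.
not ((not R or not R) or (not Q or P)): α-rule — add not (not R or not R), not (not Q or P).
not (not R or not R): α-rule — add not not R, not not R.
not (not Q or P): α-rule — add not not Q, not P.
not (P iff Q): β-rule — branch into P, not Q  //  not P, Q.
  branch 1 (add P, not Q):
    × closes — contains both P and not P.
  branch 2 (add not P, Q):
    ○ open, literals {P=false, Q=true, R=true}.
1 branch closed, 1 open.
An open branch gives a countermodel: P=false, Q=true, R=true (unmentioned atoms arbitrary); the premises hold there but the conclusion fails.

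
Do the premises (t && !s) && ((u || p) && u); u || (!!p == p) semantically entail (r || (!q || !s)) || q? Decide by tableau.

Initial set: {((t && !s) && ((u || p) && u)); (u || (!!p == p)); !((r || (!q || !s)) || q)}.
((t && !s) && ((u || p) && u)): α-rule — add (t && !s), ((u || p) && u).
!((r || (!q || !s)) || q): α-rule — add !(r || (!q || !s)), !q.
(t && !s): α-rule — add t, !s.
((u || p) && u): α-rule — add (u || p), u.
!(r || (!q || !s)): α-rule — add !r, !(!q || !s).
!(!q || !s): α-rule — add !!q, !!s.
× closes — contains both q and !q.
All 1 branch closes.
Every branch closed, so the premises entail the conclusion.

Yes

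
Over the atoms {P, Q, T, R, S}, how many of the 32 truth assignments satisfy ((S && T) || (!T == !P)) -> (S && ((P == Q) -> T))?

22

Initial set: {(((S && T) || (!T == !P)) -> (S && ((P == Q) -> T)))}.
(((S && T) || (!T == !P)) -> (S && ((P == Q) -> T))): β-rule — branch into !((S && T) || (!T == !P))  //  (S && ((P == Q) -> T)).
  branch 1 (add !((S && T) || (!T == !P))):
    !((S && T) || (!T == !P)): α-rule — add !(S && T), !(!T == !P).
    !(S && T): β-rule — branch into !S  //  !T.
      branch 1.1 (add !S):
        !(!T == !P): β-rule — branch into !T, !!P  //  !!T, !P.
          branch 1.1.1 (add !T, !!P):
            ○ open, literals {P=1, S=0, T=0}.
          branch 1.1.2 (add !!T, !P):
            ○ open, literals {P=0, S=0, T=1}.
      branch 1.2 (add !T):
        !(!T == !P): β-rule — branch into !T, !!P  //  !!T, !P.
          branch 1.2.1 (add !T, !!P):
            ○ open, literals {P=1, T=0}.
          branch 1.2.2 (add !!T, !P):
            × closes — contains both T and !T.
  branch 2 (add (S && ((P == Q) -> T))):
    (S && ((P == Q) -> T)): α-rule — add S, ((P == Q) -> T).
    ((P == Q) -> T): β-rule — branch into !(P == Q)  //  T.
      branch 2.1 (add !(P == Q)):
        !(P == Q): β-rule — branch into P, !Q  //  !P, Q.
          branch 2.1.1 (add P, !Q):
            ○ open, literals {P=1, Q=0, S=1}.
          branch 2.1.2 (add !P, Q):
            ○ open, literals {P=0, Q=1, S=1}.
      branch 2.2 (add T):
        ○ open, literals {S=1, T=1}.
1 branch closed, 6 open.
Each open branch fixes some atoms; the unmentioned ones are free. Counting distinct full assignments: branch {P=1, S=0, T=0} (Q, R) contributes 4 new; branch {P=0, S=0, T=1} (Q, R) contributes 4 new; branch {P=1, T=0} (Q, R, S) contributes 4 new; branch {P=1, Q=0, S=1} (T, R) contributes 2 new; branch {P=0, Q=1, S=1} (T, R) contributes 4 new; branch {S=1, T=1} (P, Q, R) contributes 4 new. Total: 22.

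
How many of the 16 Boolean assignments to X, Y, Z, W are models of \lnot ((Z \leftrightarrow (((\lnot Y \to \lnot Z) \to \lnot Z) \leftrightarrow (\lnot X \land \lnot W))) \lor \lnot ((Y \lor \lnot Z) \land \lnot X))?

3

Initial set: {\lnot ((Z \leftrightarrow (((\lnot Y \to \lnot Z) \to \lnot Z) \leftrightarrow (\lnot X \land \lnot W))) \lor \lnot ((Y \lor \lnot Z) \land \lnot X))}.
\lnot ((Z \leftrightarrow (((\lnot Y \to \lnot Z) \to \lnot Z) \leftrightarrow (\lnot X \land \lnot W))) \lor \lnot ((Y \lor \lnot Z) \land \lnot X)): α-rule — add \lnot (Z \leftrightarrow (((\lnot Y \to \lnot Z) \to \lnot Z) \leftrightarrow (\lnot X \land \lnot W))), \lnot \lnot ((Y \lor \lnot Z) \land \lnot X).
\lnot \lnot ((Y \lor \lnot Z) \land \lnot X): α-rule — add (Y \lor \lnot Z), \lnot X.
\lnot (Z \leftrightarrow (((\lnot Y \to \lnot Z) \to \lnot Z) \leftrightarrow (\lnot X \land \lnot W))): β-rule — branch into Z, \lnot (((\lnot Y \to \lnot Z) \to \lnot Z) \leftrightarrow (\lnot X \land \lnot W))  //  \lnot Z, (((\lnot Y \to \lnot Z) \to \lnot Z) \leftrightarrow (\lnot X \land \lnot W)).
  branch 1 (add Z, \lnot (((\lnot Y \to \lnot Z) \to \lnot Z) \leftrightarrow (\lnot X \land \lnot W))):
    (Y \lor \lnot Z): β-rule — branch into Y  //  \lnot Z.
      branch 1.1 (add Y):
        \lnot (((\lnot Y \to \lnot Z) \to \lnot Z) \leftrightarrow (\lnot X \land \lnot W)): β-rule — branch into ((\lnot Y \to \lnot Z) \to \lnot Z), \lnot (\lnot X \land \lnot W)  //  \lnot ((\lnot Y \to \lnot Z) \to \lnot Z), (\lnot X \land \lnot W).
          branch 1.1.1 (add ((\lnot Y \to \lnot Z) \to \lnot Z), \lnot (\lnot X \land \lnot W)):
            ((\lnot Y \to \lnot Z) \to \lnot Z): β-rule — branch into \lnot (\lnot Y \to \lnot Z)  //  \lnot Z.
              branch 1.1.1.1 (add \lnot (\lnot Y \to \lnot Z)):
                \lnot (\lnot Y \to \lnot Z): α-rule — add \lnot Y, \lnot \lnot Z.
                × closes — contains both Y and \lnot Y.
              branch 1.1.1.2 (add \lnot Z):
                × closes — contains both Z and \lnot Z.
          branch 1.1.2 (add \lnot ((\lnot Y \to \lnot Z) \to \lnot Z), (\lnot X \land \lnot W)):
            \lnot ((\lnot Y \to \lnot Z) \to \lnot Z): α-rule — add (\lnot Y \to \lnot Z), \lnot \lnot Z.
            (\lnot X \land \lnot W): α-rule — add \lnot X, \lnot W.
            (\lnot Y \to \lnot Z): β-rule — branch into \lnot \lnot Y  //  \lnot Z.
              branch 1.1.2.1 (add \lnot \lnot Y):
                ○ open, literals {W=false, X=false, Y=true, Z=true}.
              branch 1.1.2.2 (add \lnot Z):
                × closes — contains both Z and \lnot Z.
      branch 1.2 (add \lnot Z):
        × closes — contains both Z and \lnot Z.
  branch 2 (add \lnot Z, (((\lnot Y \to \lnot Z) \to \lnot Z) \leftrightarrow (\lnot X \land \lnot W))):
    (Y \lor \lnot Z): β-rule — branch into Y  //  \lnot Z.
      branch 2.1 (add Y):
        (((\lnot Y \to \lnot Z) \to \lnot Z) \leftrightarrow (\lnot X \land \lnot W)): β-rule — branch into ((\lnot Y \to \lnot Z) \to \lnot Z), (\lnot X \land \lnot W)  //  \lnot ((\lnot Y \to \lnot Z) \to \lnot Z), \lnot (\lnot X \land \lnot W).
          branch 2.1.1 (add ((\lnot Y \to \lnot Z) \to \lnot Z), (\lnot X \land \lnot W)):
            (\lnot X \land \lnot W): α-rule — add \lnot X, \lnot W.
            ((\lnot Y \to \lnot Z) \to \lnot Z): β-rule — branch into \lnot (\lnot Y \to \lnot Z)  //  \lnot Z.
              branch 2.1.1.1 (add \lnot (\lnot Y \to \lnot Z)):
                \lnot (\lnot Y \to \lnot Z): α-rule — add \lnot Y, \lnot \lnot Z.
                × closes — contains both Y and \lnot Y.
              branch 2.1.1.2 (add \lnot Z):
                ○ open, literals {W=false, X=false, Y=true, Z=false}.
          branch 2.1.2 (add \lnot ((\lnot Y \to \lnot Z) \to \lnot Z), \lnot (\lnot X \land \lnot W)):
            \lnot ((\lnot Y \to \lnot Z) \to \lnot Z): α-rule — add (\lnot Y \to \lnot Z), \lnot \lnot Z.
            × closes — contains both Z and \lnot Z.
      branch 2.2 (add \lnot Z):
        (((\lnot Y \to \lnot Z) \to \lnot Z) \leftrightarrow (\lnot X \land \lnot W)): β-rule — branch into ((\lnot Y \to \lnot Z) \to \lnot Z), (\lnot X \land \lnot W)  //  \lnot ((\lnot Y \to \lnot Z) \to \lnot Z), \lnot (\lnot X \land \lnot W).
          branch 2.2.1 (add ((\lnot Y \to \lnot Z) \to \lnot Z), (\lnot X \land \lnot W)):
            (\lnot X \land \lnot W): α-rule — add \lnot X, \lnot W.
            ((\lnot Y \to \lnot Z) \to \lnot Z): β-rule — branch into \lnot (\lnot Y \to \lnot Z)  //  \lnot Z.
              branch 2.2.1.1 (add \lnot (\lnot Y \to \lnot Z)):
                \lnot (\lnot Y \to \lnot Z): α-rule — add \lnot Y, \lnot \lnot Z.
                × closes — contains both Z and \lnot Z.
              branch 2.2.1.2 (add \lnot Z):
                ○ open, literals {W=false, X=false, Z=false}.
          branch 2.2.2 (add \lnot ((\lnot Y \to \lnot Z) \to \lnot Z), \lnot (\lnot X \land \lnot W)):
            \lnot ((\lnot Y \to \lnot Z) \to \lnot Z): α-rule — add (\lnot Y \to \lnot Z), \lnot \lnot Z.
            × closes — contains both Z and \lnot Z.
8 branches closed, 3 open.
Each open branch fixes some atoms; the unmentioned ones are free. Counting distinct full assignments: branch {W=false, X=false, Y=true, Z=true} (none free) contributes 1 new; branch {W=false, X=false, Y=true, Z=false} (none free) contributes 1 new; branch {W=false, X=false, Z=false} (Y) contributes 1 new. Total: 3.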